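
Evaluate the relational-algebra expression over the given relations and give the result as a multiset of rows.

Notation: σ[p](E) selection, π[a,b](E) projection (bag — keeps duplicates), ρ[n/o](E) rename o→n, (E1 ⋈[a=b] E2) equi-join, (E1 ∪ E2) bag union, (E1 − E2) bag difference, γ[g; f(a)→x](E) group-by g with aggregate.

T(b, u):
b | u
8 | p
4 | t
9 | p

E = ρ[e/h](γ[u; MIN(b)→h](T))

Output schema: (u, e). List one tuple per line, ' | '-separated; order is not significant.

Per-node cardinality:
  T → 3
  γ[u; MIN(b)→h](T) → 2
  ρ[e/h](γ[u; MIN(b)→h](T)) → 2

== RESULT ==
u | e
p | 8
t | 4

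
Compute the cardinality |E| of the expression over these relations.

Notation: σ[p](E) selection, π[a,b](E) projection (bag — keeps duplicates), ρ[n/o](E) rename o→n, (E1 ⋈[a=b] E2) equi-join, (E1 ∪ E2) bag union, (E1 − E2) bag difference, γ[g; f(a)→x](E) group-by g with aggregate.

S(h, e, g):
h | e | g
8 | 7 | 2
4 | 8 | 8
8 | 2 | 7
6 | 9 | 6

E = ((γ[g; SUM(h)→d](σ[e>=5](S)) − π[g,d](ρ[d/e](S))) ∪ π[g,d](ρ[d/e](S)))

Stepwise |·|:
  S → 4
  σ[e>=5](S) → 3
  γ[g; SUM(h)→d](σ[e>=5](S)) → 3
  S → 4
  ρ[d/e](S) → 4
  π[g,d](ρ[d/e](S)) → 4
  (γ[g; SUM(h)→d](σ[e>=5](S)) − π[g,d](ρ[d/e](S))) → 3
  S → 4
  ρ[d/e](S) → 4
  π[g,d](ρ[d/e](S)) → 4
  ((γ[g; SUM(h)→d](σ[e>=5](S)) − π[g,d](ρ[d/e](S))) ∪ π[g,d](ρ[d/e](S))) → 7

|E| = 7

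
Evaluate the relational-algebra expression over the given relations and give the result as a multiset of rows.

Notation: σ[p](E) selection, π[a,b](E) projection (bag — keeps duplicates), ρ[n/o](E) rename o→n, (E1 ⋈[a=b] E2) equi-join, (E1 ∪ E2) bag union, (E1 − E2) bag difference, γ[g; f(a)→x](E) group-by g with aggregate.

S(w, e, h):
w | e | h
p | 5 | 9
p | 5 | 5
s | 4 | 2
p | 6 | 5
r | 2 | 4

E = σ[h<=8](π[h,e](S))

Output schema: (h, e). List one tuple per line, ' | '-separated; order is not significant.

Row counts bottom-up:
  S → 5
  π[h,e](S) → 5
  σ[h<=8](π[h,e](S)) → 4

== RESULT ==
h | e
2 | 4
4 | 2
5 | 5
5 | 6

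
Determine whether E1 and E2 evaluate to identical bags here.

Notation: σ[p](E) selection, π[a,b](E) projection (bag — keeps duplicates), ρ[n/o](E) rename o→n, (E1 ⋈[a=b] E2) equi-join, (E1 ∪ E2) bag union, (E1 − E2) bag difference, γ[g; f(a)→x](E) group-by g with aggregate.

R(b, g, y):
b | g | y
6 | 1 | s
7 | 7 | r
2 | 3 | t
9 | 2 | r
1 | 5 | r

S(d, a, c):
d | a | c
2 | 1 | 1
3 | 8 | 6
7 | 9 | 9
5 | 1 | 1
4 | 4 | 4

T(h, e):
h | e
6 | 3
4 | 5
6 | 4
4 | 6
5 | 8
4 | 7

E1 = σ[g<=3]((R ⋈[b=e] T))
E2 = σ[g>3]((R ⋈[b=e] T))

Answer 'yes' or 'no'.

E1 stepwise |·|:
  R → 5
  T → 6
  (R ⋈[b=e] T) → 2
  σ[g<=3]((R ⋈[b=e] T)) → 1
E2 stepwise |·|:
  R → 5
  T → 6
  (R ⋈[b=e] T) → 2
  σ[g>3]((R ⋈[b=e] T)) → 1

E1 result:
b | g | y | h | e
6 | 1 | s | 4 | 6
E2 result:
b | g | y | h | e
7 | 7 | r | 4 | 7
Witness: (7, 7, 'r', 4, 7) appears 0× in E1 but 1× in E2.

no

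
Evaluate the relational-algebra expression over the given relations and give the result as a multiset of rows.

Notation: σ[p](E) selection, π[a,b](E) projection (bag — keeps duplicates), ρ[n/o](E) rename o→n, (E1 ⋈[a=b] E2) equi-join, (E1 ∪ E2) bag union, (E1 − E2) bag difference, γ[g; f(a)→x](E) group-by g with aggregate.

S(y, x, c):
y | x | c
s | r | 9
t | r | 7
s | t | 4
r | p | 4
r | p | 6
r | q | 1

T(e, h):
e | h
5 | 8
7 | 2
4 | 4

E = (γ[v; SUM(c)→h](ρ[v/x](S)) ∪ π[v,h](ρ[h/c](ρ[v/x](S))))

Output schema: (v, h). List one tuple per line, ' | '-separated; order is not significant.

Subexpression sizes:
  S → 6
  ρ[v/x](S) → 6
  γ[v; SUM(c)→h](ρ[v/x](S)) → 4
  S → 6
  ρ[v/x](S) → 6
  ρ[h/c](ρ[v/x](S)) → 6
  π[v,h](ρ[h/c](ρ[v/x](S))) → 6
  (γ[v; SUM(c)→h](ρ[v/x](S)) ∪ π[v,h](ρ[h/c](ρ[v/x](S)))) → 10

== RESULT ==
v | h
p | 4
p | 6
p | 10
q | 1
q | 1
r | 7
r | 9
r | 16
t | 4
t | 4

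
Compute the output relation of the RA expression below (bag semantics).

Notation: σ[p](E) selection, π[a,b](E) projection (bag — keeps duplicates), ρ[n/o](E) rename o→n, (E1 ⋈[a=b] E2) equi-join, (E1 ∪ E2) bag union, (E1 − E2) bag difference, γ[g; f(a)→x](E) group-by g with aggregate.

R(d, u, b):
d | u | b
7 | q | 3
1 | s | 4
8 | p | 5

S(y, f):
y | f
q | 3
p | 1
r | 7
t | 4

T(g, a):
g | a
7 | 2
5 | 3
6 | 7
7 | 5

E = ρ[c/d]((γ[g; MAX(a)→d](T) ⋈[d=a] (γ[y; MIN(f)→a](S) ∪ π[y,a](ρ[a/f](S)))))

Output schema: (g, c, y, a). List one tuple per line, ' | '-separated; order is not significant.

Per-node cardinality:
  T → 4
  γ[g; MAX(a)→d](T) → 3
  S → 4
  γ[y; MIN(f)→a](S) → 4
  S → 4
  ρ[a/f](S) → 4
  π[y,a](ρ[a/f](S)) → 4
  (γ[y; MIN(f)→a](S) ∪ π[y,a](ρ[a/f](S))) → 8
  (γ[g; MAX(a)→d](T) ⋈[d=a] (γ[y; MIN(f)→a](S) ∪ π[y,a](ρ[a/f](S)))) → 4
  ρ[c/d]((γ[g; MAX(a)→d](T) ⋈[d=a] (γ[y; MIN(f)→a](S) ∪ π[y,a](ρ[a/f](S))))) → 4

== RESULT ==
g | c | y | a
5 | 3 | q | 3
5 | 3 | q | 3
6 | 7 | r | 7
6 | 7 | r | 7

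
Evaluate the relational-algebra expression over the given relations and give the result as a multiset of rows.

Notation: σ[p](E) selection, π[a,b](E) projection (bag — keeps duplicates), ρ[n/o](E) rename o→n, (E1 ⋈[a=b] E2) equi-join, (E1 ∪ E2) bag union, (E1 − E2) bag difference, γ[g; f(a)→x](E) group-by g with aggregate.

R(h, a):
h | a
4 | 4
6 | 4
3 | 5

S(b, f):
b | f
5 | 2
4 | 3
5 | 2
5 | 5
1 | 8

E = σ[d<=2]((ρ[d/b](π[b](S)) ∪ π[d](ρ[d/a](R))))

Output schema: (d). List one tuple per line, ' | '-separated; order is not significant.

Subexpression sizes:
  S → 5
  π[b](S) → 5
  ρ[d/b](π[b](S)) → 5
  R → 3
  ρ[d/a](R) → 3
  π[d](ρ[d/a](R)) → 3
  (ρ[d/b](π[b](S)) ∪ π[d](ρ[d/a](R))) → 8
  σ[d<=2]((ρ[d/b](π[b](S)) ∪ π[d](ρ[d/a](R)))) → 1

== RESULT ==
d
1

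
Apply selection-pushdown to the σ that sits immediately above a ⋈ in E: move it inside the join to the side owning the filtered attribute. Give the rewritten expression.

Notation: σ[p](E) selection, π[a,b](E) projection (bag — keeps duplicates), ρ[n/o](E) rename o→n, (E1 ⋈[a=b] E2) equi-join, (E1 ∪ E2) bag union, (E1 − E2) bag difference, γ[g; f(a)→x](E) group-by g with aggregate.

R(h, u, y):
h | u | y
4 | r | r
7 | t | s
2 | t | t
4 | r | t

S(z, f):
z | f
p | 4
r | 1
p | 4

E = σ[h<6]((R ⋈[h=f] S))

σ filters on h, owned by the left side.
E' = (σ[h<6](R) ⋈[h=f] S)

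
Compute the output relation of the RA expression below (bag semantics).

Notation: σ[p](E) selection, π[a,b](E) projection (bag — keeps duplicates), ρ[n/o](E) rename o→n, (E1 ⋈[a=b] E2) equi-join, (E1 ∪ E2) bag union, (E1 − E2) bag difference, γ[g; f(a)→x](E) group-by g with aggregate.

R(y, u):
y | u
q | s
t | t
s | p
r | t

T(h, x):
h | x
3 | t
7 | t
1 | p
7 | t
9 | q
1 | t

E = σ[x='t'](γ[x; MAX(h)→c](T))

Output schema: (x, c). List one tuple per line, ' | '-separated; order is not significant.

Subexpression sizes:
  T → 6
  γ[x; MAX(h)→c](T) → 3
  σ[x='t'](γ[x; MAX(h)→c](T)) → 1

== RESULT ==
x | c
t | 7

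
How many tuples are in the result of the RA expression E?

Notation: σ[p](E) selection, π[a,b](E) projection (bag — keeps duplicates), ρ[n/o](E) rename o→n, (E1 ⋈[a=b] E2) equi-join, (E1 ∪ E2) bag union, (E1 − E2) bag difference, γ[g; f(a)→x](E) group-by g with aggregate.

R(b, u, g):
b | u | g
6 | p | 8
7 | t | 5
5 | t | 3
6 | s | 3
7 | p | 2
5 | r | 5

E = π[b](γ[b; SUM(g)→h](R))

Subexpression sizes:
  R → 6
  γ[b; SUM(g)→h](R) → 3
  π[b](γ[b; SUM(g)→h](R)) → 3

|E| = 3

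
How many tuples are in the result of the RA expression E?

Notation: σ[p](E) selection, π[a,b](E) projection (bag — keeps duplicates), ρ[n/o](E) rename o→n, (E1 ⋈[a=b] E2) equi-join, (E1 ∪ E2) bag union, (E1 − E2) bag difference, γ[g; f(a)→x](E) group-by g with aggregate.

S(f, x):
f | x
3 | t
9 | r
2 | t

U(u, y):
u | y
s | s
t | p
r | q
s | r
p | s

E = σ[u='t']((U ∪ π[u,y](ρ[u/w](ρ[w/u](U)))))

Row counts bottom-up:
  U → 5
  U → 5
  ρ[w/u](U) → 5
  ρ[u/w](ρ[w/u](U)) → 5
  π[u,y](ρ[u/w](ρ[w/u](U))) → 5
  (U ∪ π[u,y](ρ[u/w](ρ[w/u](U)))) → 10
  σ[u='t']((U ∪ π[u,y](ρ[u/w](ρ[w/u](U))))) → 2

|E| = 2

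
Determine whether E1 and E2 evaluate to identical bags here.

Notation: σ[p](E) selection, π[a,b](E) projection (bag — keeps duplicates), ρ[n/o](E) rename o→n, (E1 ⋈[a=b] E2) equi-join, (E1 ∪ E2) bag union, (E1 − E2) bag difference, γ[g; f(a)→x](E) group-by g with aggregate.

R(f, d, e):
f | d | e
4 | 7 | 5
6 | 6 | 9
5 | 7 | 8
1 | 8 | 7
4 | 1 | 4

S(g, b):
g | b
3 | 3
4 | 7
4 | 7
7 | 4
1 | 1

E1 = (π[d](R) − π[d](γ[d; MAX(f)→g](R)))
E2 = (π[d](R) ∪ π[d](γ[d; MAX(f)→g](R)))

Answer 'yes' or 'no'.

E1 per-node cardinality:
  R → 5
  π[d](R) → 5
  R → 5
  γ[d; MAX(f)→g](R) → 4
  π[d](γ[d; MAX(f)→g](R)) → 4
  (π[d](R) − π[d](γ[d; MAX(f)→g](R))) → 1
E2 per-node cardinality:
  R → 5
  π[d](R) → 5
  R → 5
  γ[d; MAX(f)→g](R) → 4
  π[d](γ[d; MAX(f)→g](R)) → 4
  (π[d](R) ∪ π[d](γ[d; MAX(f)→g](R))) → 9

E1 result:
d
7
E2 result:
d
1
1
6
6
7
7
7
8
8
Witness: (6,) appears 0× in E1 but 2× in E2.

no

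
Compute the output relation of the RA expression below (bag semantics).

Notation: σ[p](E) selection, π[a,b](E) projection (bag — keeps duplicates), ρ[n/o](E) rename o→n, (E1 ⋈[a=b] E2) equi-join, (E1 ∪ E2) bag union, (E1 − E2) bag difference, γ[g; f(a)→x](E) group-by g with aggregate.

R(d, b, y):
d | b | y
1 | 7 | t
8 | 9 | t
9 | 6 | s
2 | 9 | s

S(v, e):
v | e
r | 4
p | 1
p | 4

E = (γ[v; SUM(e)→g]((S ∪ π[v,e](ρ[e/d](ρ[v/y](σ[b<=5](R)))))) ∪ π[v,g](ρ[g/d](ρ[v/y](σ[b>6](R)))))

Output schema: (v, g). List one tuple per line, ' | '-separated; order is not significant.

Row counts bottom-up:
  S → 3
  R → 4
  σ[b<=5](R) → 0
  ρ[v/y](σ[b<=5](R)) → 0
  ρ[e/d](ρ[v/y](σ[b<=5](R))) → 0
  π[v,e](ρ[e/d](ρ[v/y](σ[b<=5](R)))) → 0
  (S ∪ π[v,e](ρ[e/d](ρ[v/y](σ[b<=5](R))))) → 3
  γ[v; SUM(e)→g]((S ∪ π[v,e](ρ[e/d](ρ[v/y](σ[b<=5](R)))))) → 2
  R → 4
  σ[b>6](R) → 3
  ρ[v/y](σ[b>6](R)) → 3
  ρ[g/d](ρ[v/y](σ[b>6](R))) → 3
  π[v,g](ρ[g/d](ρ[v/y](σ[b>6](R)))) → 3
  (γ[v; SUM(e)→g]((S ∪ π[v,e](ρ[e/d](ρ[v/y](σ[b<=5](R)))))) ∪ π[v,g](ρ[g/d](ρ[v/y](σ[b>6](R))))) → 5

== RESULT ==
v | g
p | 5
r | 4
s | 2
t | 1
t | 8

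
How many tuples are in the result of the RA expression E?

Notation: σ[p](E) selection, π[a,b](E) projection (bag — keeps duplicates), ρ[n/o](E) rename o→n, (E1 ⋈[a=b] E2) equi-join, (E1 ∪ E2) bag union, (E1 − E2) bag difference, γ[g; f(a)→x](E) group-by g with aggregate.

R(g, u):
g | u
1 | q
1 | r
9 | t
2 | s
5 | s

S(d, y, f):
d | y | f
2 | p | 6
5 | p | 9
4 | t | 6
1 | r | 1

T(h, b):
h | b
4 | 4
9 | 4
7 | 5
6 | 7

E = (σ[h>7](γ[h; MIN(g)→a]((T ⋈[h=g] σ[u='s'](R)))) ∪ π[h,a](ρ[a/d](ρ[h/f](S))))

Per-node cardinality:
  T → 4
  R → 5
  σ[u='s'](R) → 2
  (T ⋈[h=g] σ[u='s'](R)) → 0
  γ[h; MIN(g)→a]((T ⋈[h=g] σ[u='s'](R))) → 0
  σ[h>7](γ[h; MIN(g)→a]((T ⋈[h=g] σ[u='s'](R)))) → 0
  S → 4
  ρ[h/f](S) → 4
  ρ[a/d](ρ[h/f](S)) → 4
  π[h,a](ρ[a/d](ρ[h/f](S))) → 4
  (σ[h>7](γ[h; MIN(g)→a]((T ⋈[h=g] σ[u='s'](R)))) ∪ π[h,a](ρ[a/d](ρ[h/f](S)))) → 4

|E| = 4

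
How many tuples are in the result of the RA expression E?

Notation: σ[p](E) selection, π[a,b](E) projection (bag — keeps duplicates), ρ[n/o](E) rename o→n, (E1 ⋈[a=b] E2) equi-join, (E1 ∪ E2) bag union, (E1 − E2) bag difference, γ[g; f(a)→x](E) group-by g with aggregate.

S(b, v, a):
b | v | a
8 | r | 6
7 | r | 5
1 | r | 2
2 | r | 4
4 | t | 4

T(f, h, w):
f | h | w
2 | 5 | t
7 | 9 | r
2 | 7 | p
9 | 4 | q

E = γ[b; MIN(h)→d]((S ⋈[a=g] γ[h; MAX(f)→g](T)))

Per-node cardinality:
  S → 5
  T → 4
  γ[h; MAX(f)→g](T) → 4
  (S ⋈[a=g] γ[h; MAX(f)→g](T)) → 2
  γ[b; MIN(h)→d]((S ⋈[a=g] γ[h; MAX(f)→g](T))) → 1

|E| = 1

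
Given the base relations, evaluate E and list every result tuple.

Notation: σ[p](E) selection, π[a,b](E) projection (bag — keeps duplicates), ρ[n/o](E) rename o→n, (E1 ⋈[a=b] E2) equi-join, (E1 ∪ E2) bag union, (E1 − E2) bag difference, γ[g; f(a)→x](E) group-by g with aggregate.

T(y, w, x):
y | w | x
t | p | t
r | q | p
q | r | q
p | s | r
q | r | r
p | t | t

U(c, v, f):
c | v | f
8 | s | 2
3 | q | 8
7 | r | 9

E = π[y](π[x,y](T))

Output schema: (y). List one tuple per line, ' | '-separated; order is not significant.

Subexpression sizes:
  T → 6
  π[x,y](T) → 6
  π[y](π[x,y](T)) → 6

== RESULT ==
y
p
p
q
q
r
t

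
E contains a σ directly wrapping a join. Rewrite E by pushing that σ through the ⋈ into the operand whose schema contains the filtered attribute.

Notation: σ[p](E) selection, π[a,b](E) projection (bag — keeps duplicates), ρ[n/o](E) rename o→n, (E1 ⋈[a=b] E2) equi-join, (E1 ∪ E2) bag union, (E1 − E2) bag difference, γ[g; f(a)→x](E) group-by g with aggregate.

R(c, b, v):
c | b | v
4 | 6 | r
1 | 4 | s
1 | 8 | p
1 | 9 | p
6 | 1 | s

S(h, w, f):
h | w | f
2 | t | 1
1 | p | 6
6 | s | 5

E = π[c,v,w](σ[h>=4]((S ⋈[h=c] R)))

σ filters on h, owned by the left side.
E' = π[c,v,w]((σ[h>=4](S) ⋈[h=c] R))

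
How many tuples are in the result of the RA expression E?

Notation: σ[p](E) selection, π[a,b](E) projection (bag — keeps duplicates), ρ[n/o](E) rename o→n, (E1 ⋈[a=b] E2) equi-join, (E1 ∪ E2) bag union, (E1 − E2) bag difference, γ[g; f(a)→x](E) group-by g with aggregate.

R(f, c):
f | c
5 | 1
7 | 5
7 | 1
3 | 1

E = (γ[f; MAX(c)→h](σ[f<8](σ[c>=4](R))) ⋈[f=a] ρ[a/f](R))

Subexpression sizes:
  R → 4
  σ[c>=4](R) → 1
  σ[f<8](σ[c>=4](R)) → 1
  γ[f; MAX(c)→h](σ[f<8](σ[c>=4](R))) → 1
  R → 4
  ρ[a/f](R) → 4
  (γ[f; MAX(c)→h](σ[f<8](σ[c>=4](R))) ⋈[f=a] ρ[a/f](R)) → 2

|E| = 2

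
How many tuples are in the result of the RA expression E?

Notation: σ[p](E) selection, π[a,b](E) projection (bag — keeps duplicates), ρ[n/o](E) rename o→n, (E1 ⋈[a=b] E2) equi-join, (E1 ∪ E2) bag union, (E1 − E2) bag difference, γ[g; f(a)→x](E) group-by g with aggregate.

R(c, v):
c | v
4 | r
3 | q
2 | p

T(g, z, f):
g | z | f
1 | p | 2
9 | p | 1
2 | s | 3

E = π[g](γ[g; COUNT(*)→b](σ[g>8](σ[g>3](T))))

Subexpression sizes:
  T → 3
  σ[g>3](T) → 1
  σ[g>8](σ[g>3](T)) → 1
  γ[g; COUNT(*)→b](σ[g>8](σ[g>3](T))) → 1
  π[g](γ[g; COUNT(*)→b](σ[g>8](σ[g>3](T)))) → 1

|E| = 1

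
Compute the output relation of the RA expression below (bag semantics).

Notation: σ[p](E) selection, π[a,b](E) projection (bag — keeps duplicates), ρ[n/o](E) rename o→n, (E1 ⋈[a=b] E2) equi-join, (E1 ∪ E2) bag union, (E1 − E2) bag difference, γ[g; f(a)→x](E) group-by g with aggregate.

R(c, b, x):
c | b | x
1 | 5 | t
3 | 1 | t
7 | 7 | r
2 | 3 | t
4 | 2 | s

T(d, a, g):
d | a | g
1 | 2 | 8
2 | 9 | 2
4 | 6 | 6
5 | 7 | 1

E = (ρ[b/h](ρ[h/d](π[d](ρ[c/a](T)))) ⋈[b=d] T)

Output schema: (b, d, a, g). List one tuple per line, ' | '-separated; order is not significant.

Row counts bottom-up:
  T → 4
  ρ[c/a](T) → 4
  π[d](ρ[c/a](T)) → 4
  ρ[h/d](π[d](ρ[c/a](T))) → 4
  ρ[b/h](ρ[h/d](π[d](ρ[c/a](T)))) → 4
  T → 4
  (ρ[b/h](ρ[h/d](π[d](ρ[c/a](T)))) ⋈[b=d] T) → 4

== RESULT ==
b | d | a | g
1 | 1 | 2 | 8
2 | 2 | 9 | 2
4 | 4 | 6 | 6
5 | 5 | 7 | 1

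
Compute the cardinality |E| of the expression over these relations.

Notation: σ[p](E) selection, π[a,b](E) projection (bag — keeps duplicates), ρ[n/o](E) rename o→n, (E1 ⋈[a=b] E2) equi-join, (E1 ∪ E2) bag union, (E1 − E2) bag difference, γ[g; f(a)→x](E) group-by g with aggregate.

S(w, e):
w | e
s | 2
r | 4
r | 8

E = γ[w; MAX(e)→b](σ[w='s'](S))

Subexpression sizes:
  S → 3
  σ[w='s'](S) → 1
  γ[w; MAX(e)→b](σ[w='s'](S)) → 1

|E| = 1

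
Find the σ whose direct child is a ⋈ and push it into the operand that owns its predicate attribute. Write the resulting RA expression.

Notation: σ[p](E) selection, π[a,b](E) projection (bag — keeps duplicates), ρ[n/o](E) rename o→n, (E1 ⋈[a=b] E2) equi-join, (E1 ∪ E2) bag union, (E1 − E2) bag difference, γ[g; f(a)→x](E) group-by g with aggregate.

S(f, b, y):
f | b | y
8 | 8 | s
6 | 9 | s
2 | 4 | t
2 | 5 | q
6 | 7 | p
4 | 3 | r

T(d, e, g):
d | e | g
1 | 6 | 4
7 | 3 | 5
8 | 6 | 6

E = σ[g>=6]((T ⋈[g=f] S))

σ filters on g, owned by the left side.
E' = (σ[g>=6](T) ⋈[g=f] S)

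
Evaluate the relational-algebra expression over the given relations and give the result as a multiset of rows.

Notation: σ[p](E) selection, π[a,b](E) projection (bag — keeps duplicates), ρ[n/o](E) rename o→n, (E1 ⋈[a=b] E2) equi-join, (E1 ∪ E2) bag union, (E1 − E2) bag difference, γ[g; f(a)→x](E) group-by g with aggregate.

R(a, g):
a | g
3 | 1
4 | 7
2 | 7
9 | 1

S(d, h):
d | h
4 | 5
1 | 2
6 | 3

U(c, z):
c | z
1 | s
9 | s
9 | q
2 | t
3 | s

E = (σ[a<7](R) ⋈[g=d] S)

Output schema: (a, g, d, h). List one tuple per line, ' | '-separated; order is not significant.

Per-node cardinality:
  R → 4
  σ[a<7](R) → 3
  S → 3
  (σ[a<7](R) ⋈[g=d] S) → 1

== RESULT ==
a | g | d | h
3 | 1 | 1 | 2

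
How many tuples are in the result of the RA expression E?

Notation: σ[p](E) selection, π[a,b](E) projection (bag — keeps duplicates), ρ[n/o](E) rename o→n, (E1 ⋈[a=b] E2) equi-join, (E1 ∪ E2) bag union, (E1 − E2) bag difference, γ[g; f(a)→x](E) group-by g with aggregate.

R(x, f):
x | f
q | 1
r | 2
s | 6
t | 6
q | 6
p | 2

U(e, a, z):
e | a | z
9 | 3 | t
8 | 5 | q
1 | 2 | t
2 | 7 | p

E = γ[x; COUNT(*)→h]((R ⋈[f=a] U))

Per-node cardinality:
  R → 6
  U → 4
  (R ⋈[f=a] U) → 2
  γ[x; COUNT(*)→h]((R ⋈[f=a] U)) → 2

|E| = 2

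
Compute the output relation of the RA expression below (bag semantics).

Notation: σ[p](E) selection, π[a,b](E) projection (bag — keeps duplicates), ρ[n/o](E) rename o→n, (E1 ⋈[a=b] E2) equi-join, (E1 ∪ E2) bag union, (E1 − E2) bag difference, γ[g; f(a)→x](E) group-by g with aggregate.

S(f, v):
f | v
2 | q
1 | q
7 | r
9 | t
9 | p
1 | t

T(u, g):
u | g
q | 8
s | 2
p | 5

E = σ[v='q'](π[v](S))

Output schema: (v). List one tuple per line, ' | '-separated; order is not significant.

Subexpression sizes:
  S → 6
  π[v](S) → 6
  σ[v='q'](π[v](S)) → 2

== RESULT ==
v
q
q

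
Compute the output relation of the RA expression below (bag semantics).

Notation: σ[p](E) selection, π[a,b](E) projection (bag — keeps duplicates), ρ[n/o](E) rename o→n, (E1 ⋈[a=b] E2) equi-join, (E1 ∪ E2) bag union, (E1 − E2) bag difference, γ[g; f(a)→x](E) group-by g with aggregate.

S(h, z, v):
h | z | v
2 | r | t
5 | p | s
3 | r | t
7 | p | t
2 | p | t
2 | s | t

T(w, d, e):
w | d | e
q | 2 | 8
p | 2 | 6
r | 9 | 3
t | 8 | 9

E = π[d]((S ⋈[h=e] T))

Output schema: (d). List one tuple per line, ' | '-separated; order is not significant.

Row counts bottom-up:
  S → 6
  T → 4
  (S ⋈[h=e] T) → 1
  π[d]((S ⋈[h=e] T)) → 1

== RESULT ==
d
9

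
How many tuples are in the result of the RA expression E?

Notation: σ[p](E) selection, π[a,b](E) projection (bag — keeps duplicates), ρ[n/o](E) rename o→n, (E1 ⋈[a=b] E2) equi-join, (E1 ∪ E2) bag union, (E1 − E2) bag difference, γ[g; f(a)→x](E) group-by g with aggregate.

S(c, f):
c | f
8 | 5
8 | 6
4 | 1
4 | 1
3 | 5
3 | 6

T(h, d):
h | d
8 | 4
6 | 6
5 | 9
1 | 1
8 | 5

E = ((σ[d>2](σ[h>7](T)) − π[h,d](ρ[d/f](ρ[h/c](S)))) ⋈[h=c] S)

Subexpression sizes:
  T → 5
  σ[h>7](T) → 2
  σ[d>2](σ[h>7](T)) → 2
  S → 6
  ρ[h/c](S) → 6
  ρ[d/f](ρ[h/c](S)) → 6
  π[h,d](ρ[d/f](ρ[h/c](S))) → 6
  (σ[d>2](σ[h>7](T)) − π[h,d](ρ[d/f](ρ[h/c](S)))) → 1
  S → 6
  ((σ[d>2](σ[h>7](T)) − π[h,d](ρ[d/f](ρ[h/c](S)))) ⋈[h=c] S) → 2

|E| = 2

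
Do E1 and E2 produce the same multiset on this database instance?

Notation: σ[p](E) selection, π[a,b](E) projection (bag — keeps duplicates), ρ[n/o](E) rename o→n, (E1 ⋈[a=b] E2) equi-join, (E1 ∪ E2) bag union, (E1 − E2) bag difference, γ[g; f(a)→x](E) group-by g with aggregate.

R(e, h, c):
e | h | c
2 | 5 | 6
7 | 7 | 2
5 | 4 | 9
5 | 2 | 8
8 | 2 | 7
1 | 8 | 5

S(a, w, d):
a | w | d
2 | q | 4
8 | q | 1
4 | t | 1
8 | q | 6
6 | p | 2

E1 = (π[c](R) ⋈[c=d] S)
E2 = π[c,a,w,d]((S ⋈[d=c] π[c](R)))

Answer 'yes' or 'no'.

E1 stepwise |·|:
  R → 6
  π[c](R) → 6
  S → 5
  (π[c](R) ⋈[c=d] S) → 2
E2 stepwise |·|:
  S → 5
  R → 6
  π[c](R) → 6
  (S ⋈[d=c] π[c](R)) → 2
  π[c,a,w,d]((S ⋈[d=c] π[c](R))) → 2

E1 and E2 produce the same multiset:
c | a | w | d
2 | 6 | p | 2
6 | 8 | q | 6

yes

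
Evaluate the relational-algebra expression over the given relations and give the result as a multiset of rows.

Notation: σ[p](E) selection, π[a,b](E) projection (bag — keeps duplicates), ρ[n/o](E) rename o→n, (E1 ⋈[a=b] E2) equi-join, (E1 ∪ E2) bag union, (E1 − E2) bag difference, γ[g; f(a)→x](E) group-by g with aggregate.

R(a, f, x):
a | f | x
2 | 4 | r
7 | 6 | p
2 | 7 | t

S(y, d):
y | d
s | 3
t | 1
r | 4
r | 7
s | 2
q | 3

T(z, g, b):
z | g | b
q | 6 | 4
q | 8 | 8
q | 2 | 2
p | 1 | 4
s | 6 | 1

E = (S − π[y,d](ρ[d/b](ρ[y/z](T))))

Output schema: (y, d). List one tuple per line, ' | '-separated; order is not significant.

Per-node cardinality:
  S → 6
  T → 5
  ρ[y/z](T) → 5
  ρ[d/b](ρ[y/z](T)) → 5
  π[y,d](ρ[d/b](ρ[y/z](T))) → 5
  (S − π[y,d](ρ[d/b](ρ[y/z](T)))) → 6

== RESULT ==
y | d
q | 3
r | 4
r | 7
s | 2
s | 3
t | 1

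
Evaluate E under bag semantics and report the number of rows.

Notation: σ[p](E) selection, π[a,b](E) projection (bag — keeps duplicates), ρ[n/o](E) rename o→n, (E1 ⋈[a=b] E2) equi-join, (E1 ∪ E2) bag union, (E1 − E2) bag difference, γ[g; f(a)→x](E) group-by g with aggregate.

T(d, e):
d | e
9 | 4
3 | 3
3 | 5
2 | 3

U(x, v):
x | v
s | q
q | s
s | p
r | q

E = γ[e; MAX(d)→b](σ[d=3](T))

Per-node cardinality:
  T → 4
  σ[d=3](T) → 2
  γ[e; MAX(d)→b](σ[d=3](T)) → 2

|E| = 2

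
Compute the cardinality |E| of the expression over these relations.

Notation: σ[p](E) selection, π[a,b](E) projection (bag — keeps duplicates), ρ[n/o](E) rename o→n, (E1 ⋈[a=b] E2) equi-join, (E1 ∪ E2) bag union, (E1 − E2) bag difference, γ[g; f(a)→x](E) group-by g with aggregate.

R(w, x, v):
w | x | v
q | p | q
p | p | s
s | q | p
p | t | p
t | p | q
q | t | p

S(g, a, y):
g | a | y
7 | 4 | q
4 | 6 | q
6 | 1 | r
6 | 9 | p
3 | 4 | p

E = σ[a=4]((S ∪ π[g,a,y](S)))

Subexpression sizes:
  S → 5
  S → 5
  π[g,a,y](S) → 5
  (S ∪ π[g,a,y](S)) → 10
  σ[a=4]((S ∪ π[g,a,y](S))) → 4

|E| = 4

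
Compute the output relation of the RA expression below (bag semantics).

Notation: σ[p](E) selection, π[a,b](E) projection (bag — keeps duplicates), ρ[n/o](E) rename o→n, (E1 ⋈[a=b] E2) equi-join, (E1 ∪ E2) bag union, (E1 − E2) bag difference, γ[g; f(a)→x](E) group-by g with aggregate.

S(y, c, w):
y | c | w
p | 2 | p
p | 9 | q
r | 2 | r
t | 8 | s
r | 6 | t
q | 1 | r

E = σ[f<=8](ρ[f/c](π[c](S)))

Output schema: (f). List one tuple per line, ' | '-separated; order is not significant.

Stepwise |·|:
  S → 6
  π[c](S) → 6
  ρ[f/c](π[c](S)) → 6
  σ[f<=8](ρ[f/c](π[c](S))) → 5

== RESULT ==
f
1
2
2
6
8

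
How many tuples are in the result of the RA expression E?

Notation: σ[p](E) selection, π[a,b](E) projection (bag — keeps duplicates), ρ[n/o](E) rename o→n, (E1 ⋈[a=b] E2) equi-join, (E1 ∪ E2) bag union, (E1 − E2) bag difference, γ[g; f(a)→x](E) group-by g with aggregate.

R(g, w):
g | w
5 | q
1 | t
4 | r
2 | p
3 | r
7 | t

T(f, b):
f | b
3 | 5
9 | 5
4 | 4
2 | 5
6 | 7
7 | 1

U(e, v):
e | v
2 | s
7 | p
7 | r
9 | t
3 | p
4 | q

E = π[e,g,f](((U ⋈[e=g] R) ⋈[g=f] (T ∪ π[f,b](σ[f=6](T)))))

Per-node cardinality:
  U → 6
  R → 6
  (U ⋈[e=g] R) → 5
  T → 6
  T → 6
  σ[f=6](T) → 1
  π[f,b](σ[f=6](T)) → 1
  (T ∪ π[f,b](σ[f=6](T))) → 7
  ((U ⋈[e=g] R) ⋈[g=f] (T ∪ π[f,b](σ[f=6](T)))) → 5
  π[e,g,f](((U ⋈[e=g] R) ⋈[g=f] (T ∪ π[f,b](σ[f=6](T))))) → 5

|E| = 5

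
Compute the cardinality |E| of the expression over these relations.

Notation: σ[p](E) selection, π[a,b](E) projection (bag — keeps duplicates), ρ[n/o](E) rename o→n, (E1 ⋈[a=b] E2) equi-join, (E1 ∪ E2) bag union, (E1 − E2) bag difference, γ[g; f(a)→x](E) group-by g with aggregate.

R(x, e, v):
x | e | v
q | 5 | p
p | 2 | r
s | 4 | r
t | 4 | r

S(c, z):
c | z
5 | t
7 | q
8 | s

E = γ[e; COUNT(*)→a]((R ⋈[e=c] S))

Per-node cardinality:
  R → 4
  S → 3
  (R ⋈[e=c] S) → 1
  γ[e; COUNT(*)→a]((R ⋈[e=c] S)) → 1

|E| = 1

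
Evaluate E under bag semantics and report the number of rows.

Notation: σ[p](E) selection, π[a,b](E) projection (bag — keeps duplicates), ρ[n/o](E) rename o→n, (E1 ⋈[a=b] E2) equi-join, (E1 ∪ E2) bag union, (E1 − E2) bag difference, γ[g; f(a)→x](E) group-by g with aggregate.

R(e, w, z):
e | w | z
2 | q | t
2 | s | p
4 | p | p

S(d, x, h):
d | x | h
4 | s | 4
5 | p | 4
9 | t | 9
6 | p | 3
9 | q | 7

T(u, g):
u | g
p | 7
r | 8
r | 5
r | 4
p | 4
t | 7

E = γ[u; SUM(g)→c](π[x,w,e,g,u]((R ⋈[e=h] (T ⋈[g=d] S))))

Stepwise |·|:
  R → 3
  T → 6
  S → 5
  (T ⋈[g=d] S) → 3
  (R ⋈[e=h] (T ⋈[g=d] S)) → 3
  π[x,w,e,g,u]((R ⋈[e=h] (T ⋈[g=d] S))) → 3
  γ[u; SUM(g)→c](π[x,w,e,g,u]((R ⋈[e=h] (T ⋈[g=d] S)))) → 2

|E| = 2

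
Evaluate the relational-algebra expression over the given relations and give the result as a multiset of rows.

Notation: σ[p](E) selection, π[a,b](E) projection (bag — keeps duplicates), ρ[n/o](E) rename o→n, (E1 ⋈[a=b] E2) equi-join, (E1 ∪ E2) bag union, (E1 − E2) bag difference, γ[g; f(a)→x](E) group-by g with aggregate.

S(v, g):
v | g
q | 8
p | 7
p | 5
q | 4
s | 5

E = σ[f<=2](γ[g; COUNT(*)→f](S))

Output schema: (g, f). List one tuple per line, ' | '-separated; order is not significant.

Per-node cardinality:
  S → 5
  γ[g; COUNT(*)→f](S) → 4
  σ[f<=2](γ[g; COUNT(*)→f](S)) → 4

== RESULT ==
g | f
4 | 1
5 | 2
7 | 1
8 | 1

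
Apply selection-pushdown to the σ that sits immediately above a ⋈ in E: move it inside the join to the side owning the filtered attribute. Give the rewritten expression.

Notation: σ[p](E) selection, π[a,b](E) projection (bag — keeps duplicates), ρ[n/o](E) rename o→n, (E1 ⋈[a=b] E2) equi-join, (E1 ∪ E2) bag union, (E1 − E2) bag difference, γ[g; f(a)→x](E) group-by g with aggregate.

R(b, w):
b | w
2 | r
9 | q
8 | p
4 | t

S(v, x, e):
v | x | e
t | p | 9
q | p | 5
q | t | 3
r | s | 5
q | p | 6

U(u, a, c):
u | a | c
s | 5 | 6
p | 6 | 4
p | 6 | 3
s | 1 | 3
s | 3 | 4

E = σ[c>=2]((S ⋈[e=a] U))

σ filters on c, owned by the right side.
E' = (S ⋈[e=a] σ[c>=2](U))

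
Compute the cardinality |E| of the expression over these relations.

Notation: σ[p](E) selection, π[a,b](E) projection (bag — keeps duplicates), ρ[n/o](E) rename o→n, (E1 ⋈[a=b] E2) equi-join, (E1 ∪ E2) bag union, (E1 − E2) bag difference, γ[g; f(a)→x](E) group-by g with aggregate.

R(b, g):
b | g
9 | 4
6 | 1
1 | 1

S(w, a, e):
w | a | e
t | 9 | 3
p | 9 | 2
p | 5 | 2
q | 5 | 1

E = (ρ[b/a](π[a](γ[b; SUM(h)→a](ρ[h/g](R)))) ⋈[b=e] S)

Stepwise |·|:
  R → 3
  ρ[h/g](R) → 3
  γ[b; SUM(h)→a](ρ[h/g](R)) → 3
  π[a](γ[b; SUM(h)→a](ρ[h/g](R))) → 3
  ρ[b/a](π[a](γ[b; SUM(h)→a](ρ[h/g](R)))) → 3
  S → 4
  (ρ[b/a](π[a](γ[b; SUM(h)→a](ρ[h/g](R)))) ⋈[b=e] S) → 2

|E| = 2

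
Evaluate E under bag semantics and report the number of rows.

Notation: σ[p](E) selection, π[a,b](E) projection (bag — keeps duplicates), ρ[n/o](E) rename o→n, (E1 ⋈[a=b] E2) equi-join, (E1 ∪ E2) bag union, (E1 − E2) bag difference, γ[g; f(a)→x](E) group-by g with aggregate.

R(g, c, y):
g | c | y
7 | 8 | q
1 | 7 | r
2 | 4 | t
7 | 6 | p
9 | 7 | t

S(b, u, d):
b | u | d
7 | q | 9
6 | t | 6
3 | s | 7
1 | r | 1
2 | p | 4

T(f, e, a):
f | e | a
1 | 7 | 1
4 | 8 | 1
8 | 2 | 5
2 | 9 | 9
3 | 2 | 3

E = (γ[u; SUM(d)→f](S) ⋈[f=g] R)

Subexpression sizes:
  S → 5
  γ[u; SUM(d)→f](S) → 5
  R → 5
  (γ[u; SUM(d)→f](S) ⋈[f=g] R) → 4

|E| = 4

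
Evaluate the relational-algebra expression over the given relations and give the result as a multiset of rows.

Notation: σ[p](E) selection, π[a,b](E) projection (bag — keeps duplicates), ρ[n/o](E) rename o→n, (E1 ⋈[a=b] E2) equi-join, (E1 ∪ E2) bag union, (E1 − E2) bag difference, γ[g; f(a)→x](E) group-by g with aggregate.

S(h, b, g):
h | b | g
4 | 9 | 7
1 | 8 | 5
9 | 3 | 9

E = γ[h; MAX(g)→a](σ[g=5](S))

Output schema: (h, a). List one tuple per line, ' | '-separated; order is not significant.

Row counts bottom-up:
  S → 3
  σ[g=5](S) → 1
  γ[h; MAX(g)→a](σ[g=5](S)) → 1

== RESULT ==
h | a
1 | 5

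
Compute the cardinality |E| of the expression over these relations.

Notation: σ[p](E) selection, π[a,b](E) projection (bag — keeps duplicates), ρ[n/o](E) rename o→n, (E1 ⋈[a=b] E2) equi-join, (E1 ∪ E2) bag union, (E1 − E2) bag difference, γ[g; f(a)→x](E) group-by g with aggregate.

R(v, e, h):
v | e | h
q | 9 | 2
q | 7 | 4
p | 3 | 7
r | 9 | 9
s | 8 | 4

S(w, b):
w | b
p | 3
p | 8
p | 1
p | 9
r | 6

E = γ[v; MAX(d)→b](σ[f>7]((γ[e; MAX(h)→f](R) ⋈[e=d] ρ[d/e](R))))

Row counts bottom-up:
  R → 5
  γ[e; MAX(h)→f](R) → 4
  R → 5
  ρ[d/e](R) → 5
  (γ[e; MAX(h)→f](R) ⋈[e=d] ρ[d/e](R)) → 5
  σ[f>7]((γ[e; MAX(h)→f](R) ⋈[e=d] ρ[d/e](R))) → 2
  γ[v; MAX(d)→b](σ[f>7]((γ[e; MAX(h)→f](R) ⋈[e=d] ρ[d/e](R)))) → 2

|E| = 2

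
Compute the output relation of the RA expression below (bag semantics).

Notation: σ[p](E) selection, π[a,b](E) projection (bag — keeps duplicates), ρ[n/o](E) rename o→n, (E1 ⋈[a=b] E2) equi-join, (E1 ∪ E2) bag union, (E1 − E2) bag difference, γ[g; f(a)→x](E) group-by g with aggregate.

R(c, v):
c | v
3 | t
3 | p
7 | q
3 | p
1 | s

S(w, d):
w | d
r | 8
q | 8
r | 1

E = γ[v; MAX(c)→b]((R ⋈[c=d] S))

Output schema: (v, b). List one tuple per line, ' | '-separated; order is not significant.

Row counts bottom-up:
  R → 5
  S → 3
  (R ⋈[c=d] S) → 1
  γ[v; MAX(c)→b]((R ⋈[c=d] S)) → 1

== RESULT ==
v | b
s | 1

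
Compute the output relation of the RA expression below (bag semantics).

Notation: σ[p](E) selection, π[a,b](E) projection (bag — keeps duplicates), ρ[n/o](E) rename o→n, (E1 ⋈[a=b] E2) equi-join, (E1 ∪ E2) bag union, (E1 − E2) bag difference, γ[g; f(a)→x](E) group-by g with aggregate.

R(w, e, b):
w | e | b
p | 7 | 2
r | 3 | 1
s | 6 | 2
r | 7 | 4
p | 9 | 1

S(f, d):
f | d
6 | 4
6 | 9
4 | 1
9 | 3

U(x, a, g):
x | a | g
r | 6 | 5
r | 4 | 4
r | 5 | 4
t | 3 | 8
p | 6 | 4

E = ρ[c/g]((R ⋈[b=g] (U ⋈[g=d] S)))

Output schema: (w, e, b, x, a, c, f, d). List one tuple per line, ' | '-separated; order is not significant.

Subexpression sizes:
  R → 5
  U → 5
  S → 4
  (U ⋈[g=d] S) → 3
  (R ⋈[b=g] (U ⋈[g=d] S)) → 3
  ρ[c/g]((R ⋈[b=g] (U ⋈[g=d] S))) → 3

== RESULT ==
w | e | b | x | a | c | f | d
r | 7 | 4 | p | 6 | 4 | 6 | 4
r | 7 | 4 | r | 4 | 4 | 6 | 4
r | 7 | 4 | r | 5 | 4 | 6 | 4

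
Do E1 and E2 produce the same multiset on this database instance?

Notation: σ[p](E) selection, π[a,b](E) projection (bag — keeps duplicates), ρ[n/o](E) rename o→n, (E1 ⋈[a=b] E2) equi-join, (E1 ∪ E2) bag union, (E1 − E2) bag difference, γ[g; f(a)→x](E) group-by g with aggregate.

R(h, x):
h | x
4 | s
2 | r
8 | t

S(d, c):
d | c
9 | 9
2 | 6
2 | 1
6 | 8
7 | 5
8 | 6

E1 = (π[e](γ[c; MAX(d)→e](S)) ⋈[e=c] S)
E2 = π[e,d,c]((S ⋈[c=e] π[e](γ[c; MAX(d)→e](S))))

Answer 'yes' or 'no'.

E1 subexpression sizes:
  S → 6
  γ[c; MAX(d)→e](S) → 5
  π[e](γ[c; MAX(d)→e](S)) → 5
  S → 6
  (π[e](γ[c; MAX(d)→e](S)) ⋈[e=c] S) → 4
E2 subexpression sizes:
  S → 6
  S → 6
  γ[c; MAX(d)→e](S) → 5
  π[e](γ[c; MAX(d)→e](S)) → 5
  (S ⋈[c=e] π[e](γ[c; MAX(d)→e](S))) → 4
  π[e,d,c]((S ⋈[c=e] π[e](γ[c; MAX(d)→e](S)))) → 4

E1 and E2 produce the same multiset:
e | d | c
6 | 2 | 6
6 | 8 | 6
8 | 6 | 8
9 | 9 | 9

yes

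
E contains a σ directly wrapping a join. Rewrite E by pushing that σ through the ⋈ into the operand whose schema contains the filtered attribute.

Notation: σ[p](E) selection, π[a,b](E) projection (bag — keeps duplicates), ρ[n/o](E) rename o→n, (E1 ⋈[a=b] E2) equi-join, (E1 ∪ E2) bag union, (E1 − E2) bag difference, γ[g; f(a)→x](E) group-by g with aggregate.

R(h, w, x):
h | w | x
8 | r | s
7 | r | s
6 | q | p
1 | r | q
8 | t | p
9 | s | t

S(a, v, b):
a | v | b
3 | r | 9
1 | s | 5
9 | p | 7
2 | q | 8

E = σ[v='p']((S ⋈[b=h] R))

σ filters on v, owned by the left side.
E' = (σ[v='p'](S) ⋈[b=h] R)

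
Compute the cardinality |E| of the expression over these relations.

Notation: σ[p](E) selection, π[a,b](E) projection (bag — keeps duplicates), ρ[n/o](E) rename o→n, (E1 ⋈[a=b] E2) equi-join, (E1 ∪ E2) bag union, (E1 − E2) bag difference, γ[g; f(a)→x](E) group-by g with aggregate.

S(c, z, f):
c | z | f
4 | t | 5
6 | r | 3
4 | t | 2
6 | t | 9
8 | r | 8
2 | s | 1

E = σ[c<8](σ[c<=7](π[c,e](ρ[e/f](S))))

Row counts bottom-up:
  S → 6
  ρ[e/f](S) → 6
  π[c,e](ρ[e/f](S)) → 6
  σ[c<=7](π[c,e](ρ[e/f](S))) → 5
  σ[c<8](σ[c<=7](π[c,e](ρ[e/f](S)))) → 5

|E| = 5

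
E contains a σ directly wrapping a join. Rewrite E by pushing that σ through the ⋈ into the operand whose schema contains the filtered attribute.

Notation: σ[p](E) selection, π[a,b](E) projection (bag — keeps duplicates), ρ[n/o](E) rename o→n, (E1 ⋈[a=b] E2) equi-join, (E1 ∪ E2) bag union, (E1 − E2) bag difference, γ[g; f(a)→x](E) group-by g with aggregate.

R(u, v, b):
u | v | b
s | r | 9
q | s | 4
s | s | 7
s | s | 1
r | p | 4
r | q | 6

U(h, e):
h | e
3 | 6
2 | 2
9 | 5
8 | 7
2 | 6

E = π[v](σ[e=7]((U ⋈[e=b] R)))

σ filters on e, owned by the left side.
E' = π[v]((σ[e=7](U) ⋈[e=b] R))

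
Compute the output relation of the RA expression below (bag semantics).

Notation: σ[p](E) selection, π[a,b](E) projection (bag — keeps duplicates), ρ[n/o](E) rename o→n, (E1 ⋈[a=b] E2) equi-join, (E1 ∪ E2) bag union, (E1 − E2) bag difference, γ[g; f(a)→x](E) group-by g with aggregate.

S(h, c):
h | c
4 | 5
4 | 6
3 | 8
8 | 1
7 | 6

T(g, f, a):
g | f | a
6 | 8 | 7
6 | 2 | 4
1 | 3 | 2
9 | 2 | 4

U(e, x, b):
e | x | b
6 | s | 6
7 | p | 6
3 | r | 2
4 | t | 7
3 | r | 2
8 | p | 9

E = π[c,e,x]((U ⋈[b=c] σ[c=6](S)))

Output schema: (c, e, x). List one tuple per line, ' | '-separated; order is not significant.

Subexpression sizes:
  U → 6
  S → 5
  σ[c=6](S) → 2
  (U ⋈[b=c] σ[c=6](S)) → 4
  π[c,e,x]((U ⋈[b=c] σ[c=6](S))) → 4

== RESULT ==
c | e | x
6 | 6 | s
6 | 6 | s
6 | 7 | p
6 | 7 | p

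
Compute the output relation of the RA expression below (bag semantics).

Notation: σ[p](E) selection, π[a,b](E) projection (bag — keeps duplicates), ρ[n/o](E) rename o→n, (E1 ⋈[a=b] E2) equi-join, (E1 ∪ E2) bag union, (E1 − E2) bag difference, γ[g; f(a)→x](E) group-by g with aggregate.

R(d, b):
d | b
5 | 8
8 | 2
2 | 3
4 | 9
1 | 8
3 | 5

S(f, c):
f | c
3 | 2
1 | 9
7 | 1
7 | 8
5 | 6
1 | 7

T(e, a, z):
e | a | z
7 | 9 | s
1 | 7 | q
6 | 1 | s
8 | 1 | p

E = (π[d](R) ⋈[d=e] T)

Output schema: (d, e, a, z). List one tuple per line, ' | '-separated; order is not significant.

Per-node cardinality:
  R → 6
  π[d](R) → 6
  T → 4
  (π[d](R) ⋈[d=e] T) → 2

== RESULT ==
d | e | a | z
1 | 1 | 7 | q
8 | 8 | 1 | p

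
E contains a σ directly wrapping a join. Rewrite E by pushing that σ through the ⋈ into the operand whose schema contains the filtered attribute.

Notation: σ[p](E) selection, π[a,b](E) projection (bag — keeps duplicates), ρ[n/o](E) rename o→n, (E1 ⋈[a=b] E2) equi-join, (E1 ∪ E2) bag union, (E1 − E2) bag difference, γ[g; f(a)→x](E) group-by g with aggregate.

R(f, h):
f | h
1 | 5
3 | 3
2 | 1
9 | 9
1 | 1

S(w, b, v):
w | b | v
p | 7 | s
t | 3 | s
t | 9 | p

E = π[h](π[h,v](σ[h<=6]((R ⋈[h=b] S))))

σ filters on h, owned by the left side.
E' = π[h](π[h,v]((σ[h<=6](R) ⋈[h=b] S)))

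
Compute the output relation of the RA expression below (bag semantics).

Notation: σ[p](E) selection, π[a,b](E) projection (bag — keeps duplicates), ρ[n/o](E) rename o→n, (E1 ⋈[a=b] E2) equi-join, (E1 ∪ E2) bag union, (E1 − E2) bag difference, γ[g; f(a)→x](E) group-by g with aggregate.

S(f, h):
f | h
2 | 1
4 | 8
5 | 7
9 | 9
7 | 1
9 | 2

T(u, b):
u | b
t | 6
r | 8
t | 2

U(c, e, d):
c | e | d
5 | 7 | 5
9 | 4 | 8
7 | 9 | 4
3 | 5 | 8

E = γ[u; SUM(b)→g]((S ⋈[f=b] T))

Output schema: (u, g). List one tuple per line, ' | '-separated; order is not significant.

Stepwise |·|:
  S → 6
  T → 3
  (S ⋈[f=b] T) → 1
  γ[u; SUM(b)→g]((S ⋈[f=b] T)) → 1

== RESULT ==
u | g
t | 2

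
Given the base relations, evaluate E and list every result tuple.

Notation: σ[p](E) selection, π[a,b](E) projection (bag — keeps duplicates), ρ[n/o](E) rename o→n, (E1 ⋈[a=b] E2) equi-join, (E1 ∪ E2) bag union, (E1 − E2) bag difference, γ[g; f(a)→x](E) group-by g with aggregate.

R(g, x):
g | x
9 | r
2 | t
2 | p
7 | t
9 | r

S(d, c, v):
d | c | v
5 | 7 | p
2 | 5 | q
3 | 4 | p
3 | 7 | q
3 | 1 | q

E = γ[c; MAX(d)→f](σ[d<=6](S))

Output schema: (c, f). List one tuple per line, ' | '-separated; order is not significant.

Stepwise |·|:
  S → 5
  σ[d<=6](S) → 5
  γ[c; MAX(d)→f](σ[d<=6](S)) → 4

== RESULT ==
c | f
1 | 3
4 | 3
5 | 2
7 | 5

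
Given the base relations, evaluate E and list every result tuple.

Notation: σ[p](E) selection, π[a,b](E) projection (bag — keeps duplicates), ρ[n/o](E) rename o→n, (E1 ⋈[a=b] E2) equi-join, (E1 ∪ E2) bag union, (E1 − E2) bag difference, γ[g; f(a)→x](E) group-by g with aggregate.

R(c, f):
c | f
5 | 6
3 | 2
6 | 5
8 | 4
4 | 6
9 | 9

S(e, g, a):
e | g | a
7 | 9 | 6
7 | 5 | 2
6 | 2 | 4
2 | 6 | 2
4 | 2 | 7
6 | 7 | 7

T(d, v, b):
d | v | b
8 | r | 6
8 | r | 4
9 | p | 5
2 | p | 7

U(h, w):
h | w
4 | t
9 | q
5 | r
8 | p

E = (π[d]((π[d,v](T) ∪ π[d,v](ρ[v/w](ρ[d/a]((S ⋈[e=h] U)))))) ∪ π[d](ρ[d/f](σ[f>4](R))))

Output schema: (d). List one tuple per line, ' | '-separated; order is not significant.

Stepwise |·|:
  T → 4
  π[d,v](T) → 4
  S → 6
  U → 4
  (S ⋈[e=h] U) → 1
  ρ[d/a]((S ⋈[e=h] U)) → 1
  ρ[v/w](ρ[d/a]((S ⋈[e=h] U))) → 1
  π[d,v](ρ[v/w](ρ[d/a]((S ⋈[e=h] U)))) → 1
  (π[d,v](T) ∪ π[d,v](ρ[v/w](ρ[d/a]((S ⋈[e=h] U))))) → 5
  π[d]((π[d,v](T) ∪ π[d,v](ρ[v/w](ρ[d/a]((S ⋈[e=h] U)))))) → 5
  R → 6
  σ[f>4](R) → 4
  ρ[d/f](σ[f>4](R)) → 4
  π[d](ρ[d/f](σ[f>4](R))) → 4
  (π[d]((π[d,v](T) ∪ π[d,v](ρ[v/w](ρ[d/a]((S ⋈[e=h] U)))))) ∪ π[d](ρ[d/f](σ[f>4](R)))) → 9

== RESULT ==
d
2
5
6
6
7
8
8
9
9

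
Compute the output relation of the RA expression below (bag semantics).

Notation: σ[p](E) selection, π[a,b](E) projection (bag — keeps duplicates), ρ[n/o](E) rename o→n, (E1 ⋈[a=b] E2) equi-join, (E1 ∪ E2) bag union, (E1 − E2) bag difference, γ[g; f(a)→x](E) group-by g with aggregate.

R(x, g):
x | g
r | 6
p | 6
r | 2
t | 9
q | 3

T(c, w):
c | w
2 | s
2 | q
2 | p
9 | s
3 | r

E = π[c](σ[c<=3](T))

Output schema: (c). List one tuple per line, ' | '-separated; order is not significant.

Subexpression sizes:
  T → 5
  σ[c<=3](T) → 4
  π[c](σ[c<=3](T)) → 4

== RESULT ==
c
2
2
2
3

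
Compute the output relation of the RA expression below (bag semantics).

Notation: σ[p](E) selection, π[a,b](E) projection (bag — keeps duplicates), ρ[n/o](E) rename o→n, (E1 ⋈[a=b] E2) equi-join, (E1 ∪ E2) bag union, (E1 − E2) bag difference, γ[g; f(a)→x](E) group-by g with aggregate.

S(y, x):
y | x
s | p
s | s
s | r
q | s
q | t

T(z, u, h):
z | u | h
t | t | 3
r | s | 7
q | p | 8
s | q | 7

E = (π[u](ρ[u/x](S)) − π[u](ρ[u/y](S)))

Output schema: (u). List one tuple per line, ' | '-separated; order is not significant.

Row counts bottom-up:
  S → 5
  ρ[u/x](S) → 5
  π[u](ρ[u/x](S)) → 5
  S → 5
  ρ[u/y](S) → 5
  π[u](ρ[u/y](S)) → 5
  (π[u](ρ[u/x](S)) − π[u](ρ[u/y](S))) → 3

== RESULT ==
u
p
r
t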